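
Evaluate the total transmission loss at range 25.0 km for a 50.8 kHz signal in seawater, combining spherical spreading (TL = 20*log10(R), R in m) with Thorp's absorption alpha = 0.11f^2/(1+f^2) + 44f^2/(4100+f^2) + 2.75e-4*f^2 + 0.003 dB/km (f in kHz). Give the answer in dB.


533.44 dB


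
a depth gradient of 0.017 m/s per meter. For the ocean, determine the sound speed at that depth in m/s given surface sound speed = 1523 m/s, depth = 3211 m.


c = 1523 + 0.017 * 3211 = 1577.587

1577.587 m/s


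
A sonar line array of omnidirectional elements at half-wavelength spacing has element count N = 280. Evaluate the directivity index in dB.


24.47 dB


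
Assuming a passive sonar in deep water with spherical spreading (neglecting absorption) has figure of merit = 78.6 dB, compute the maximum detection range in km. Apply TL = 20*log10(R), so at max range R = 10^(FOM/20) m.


8.51 km


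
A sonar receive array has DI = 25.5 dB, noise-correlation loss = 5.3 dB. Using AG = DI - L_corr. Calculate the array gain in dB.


20.2 dB


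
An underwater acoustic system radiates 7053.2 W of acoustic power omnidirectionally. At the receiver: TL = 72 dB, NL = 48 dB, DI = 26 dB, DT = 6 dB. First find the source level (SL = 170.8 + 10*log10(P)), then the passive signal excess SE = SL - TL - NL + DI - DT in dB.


Step 1: SL = 170.8 + 10*log10(7053.2) = 209.28 dB
Step 2: SE = SL - TL - NL + DI - DT = 209.28 - 72 - 48 + 26 - 6 = 109.28

109.28 dB


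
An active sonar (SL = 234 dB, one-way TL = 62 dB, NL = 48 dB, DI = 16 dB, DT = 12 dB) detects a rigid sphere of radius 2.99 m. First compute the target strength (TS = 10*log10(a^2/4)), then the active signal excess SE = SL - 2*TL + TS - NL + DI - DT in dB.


Step 1: TS = 10*log10(2.99^2/4) = 3.49 dB
Step 2: SE = SL - 2*TL + TS - NL + DI - DT = 234 - 2*62 + (3.49) - 48 + 16 - 12 = 69.49

69.49 dB


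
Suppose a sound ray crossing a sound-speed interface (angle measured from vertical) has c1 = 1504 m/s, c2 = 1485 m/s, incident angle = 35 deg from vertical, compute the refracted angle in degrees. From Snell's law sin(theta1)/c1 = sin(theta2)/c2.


sin(theta2) = (c2/c1)*sin(theta1) = (1485/1504)*sin(35 deg) = 0.56633
theta2 = arcsin(0.56633) = 34.49

34.49 deg


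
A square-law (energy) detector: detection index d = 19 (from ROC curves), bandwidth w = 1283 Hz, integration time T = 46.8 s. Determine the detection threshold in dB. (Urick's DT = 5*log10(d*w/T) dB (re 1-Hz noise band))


DT = 5*log10(d*w/T) = 5*log10(19 * 1283 / 46.8) = 5*log10(520.88) = 13.58

13.58 dB


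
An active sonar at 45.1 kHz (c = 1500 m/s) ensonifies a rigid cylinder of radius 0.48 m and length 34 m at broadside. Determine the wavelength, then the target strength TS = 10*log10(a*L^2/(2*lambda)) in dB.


Step 1: lambda = c/f = 1500/45100 = 0.03326 m
Step 2: TS = 10*log10(a*L^2/(2*lambda)) = 10*log10(0.48*34^2/(2*0.03326)) = 39.21

39.21 dB


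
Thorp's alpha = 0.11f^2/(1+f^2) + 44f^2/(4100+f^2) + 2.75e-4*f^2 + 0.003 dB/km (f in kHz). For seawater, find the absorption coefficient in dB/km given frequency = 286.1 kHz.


f^2 = 81853.21
alpha = 0.11*81853.21/(1+81853.21) + 44*81853.21/(4100+81853.21) + 2.75e-4*81853.21 + 0.003 = 64.524

64.524 dB/km


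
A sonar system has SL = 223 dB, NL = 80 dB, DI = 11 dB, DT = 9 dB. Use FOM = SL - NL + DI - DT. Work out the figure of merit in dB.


145 dB


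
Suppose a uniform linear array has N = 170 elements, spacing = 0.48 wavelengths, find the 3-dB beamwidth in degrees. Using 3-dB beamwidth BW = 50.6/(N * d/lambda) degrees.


0.62 deg


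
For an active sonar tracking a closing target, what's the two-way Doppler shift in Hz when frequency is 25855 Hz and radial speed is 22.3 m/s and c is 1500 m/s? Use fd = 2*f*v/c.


768.76 Hz


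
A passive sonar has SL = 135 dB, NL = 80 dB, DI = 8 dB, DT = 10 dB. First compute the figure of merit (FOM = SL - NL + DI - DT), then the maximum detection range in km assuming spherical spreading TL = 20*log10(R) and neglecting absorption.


Step 1: FOM = SL - NL + DI - DT = 135 - 80 + 8 - 10 = 53 dB
Step 2: at max range FOM = TL = 20*log10(R), so R = 10^(53/20) = 446.68 m = 0.45 km

0.45 km


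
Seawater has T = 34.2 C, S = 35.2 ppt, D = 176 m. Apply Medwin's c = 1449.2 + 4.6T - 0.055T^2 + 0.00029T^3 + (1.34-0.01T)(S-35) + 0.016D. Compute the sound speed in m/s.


c = 1449.2 + 4.6*34.2 - 0.055*34.2^2 + 0.00029*34.2^3 + (1.34 - 0.01*34.2)*(35.2 - 35) + 0.016*176 = 1556.81

1556.81 m/s


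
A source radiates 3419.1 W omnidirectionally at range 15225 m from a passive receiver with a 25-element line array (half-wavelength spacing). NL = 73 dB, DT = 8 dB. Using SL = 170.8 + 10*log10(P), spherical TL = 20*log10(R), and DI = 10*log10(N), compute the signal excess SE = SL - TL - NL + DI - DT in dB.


55.47 dB


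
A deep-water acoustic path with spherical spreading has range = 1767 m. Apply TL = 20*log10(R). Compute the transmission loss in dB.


TL = 20*log10(1767) = 64.94

64.94 dB


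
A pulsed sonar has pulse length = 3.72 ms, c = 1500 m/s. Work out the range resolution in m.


2.79 m


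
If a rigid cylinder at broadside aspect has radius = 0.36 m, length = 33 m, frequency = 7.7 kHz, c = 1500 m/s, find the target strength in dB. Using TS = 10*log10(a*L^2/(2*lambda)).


lambda = 1500/7700 = 0.19481 m
TS = 10*log10(0.36*33^2/(2*0.19481)) = 30.03

30.03 dB


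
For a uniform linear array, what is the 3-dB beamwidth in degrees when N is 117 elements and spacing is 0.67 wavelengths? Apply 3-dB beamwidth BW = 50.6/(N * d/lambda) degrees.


BW = 50.6 / (117 * 0.67) = 50.6 / 78.39 = 0.65

0.65 deg


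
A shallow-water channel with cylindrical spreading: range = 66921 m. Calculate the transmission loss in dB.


48.26 dB


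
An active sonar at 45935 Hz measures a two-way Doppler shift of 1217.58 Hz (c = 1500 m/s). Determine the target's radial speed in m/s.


From fd = 2*f*v/c, v = c*fd/(2*f) = 1500 * 1217.58 / (2*45935) = 19.88

19.88 m/s


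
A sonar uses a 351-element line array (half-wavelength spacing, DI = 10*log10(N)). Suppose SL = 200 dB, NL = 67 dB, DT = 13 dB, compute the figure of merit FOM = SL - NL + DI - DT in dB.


Step 1: DI = 10*log10(351) = 25.45 dB
Step 2: FOM = SL - NL + DI - DT = 200 - 67 + 25.45 - 13 = 145.45

145.45 dB


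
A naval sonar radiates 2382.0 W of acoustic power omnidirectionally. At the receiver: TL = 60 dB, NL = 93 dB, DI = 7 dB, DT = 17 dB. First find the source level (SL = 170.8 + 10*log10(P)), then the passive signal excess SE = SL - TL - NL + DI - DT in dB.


Step 1: SL = 170.8 + 10*log10(2382.0) = 204.57 dB
Step 2: SE = SL - TL - NL + DI - DT = 204.57 - 60 - 93 + 7 - 17 = 41.57

41.57 dB


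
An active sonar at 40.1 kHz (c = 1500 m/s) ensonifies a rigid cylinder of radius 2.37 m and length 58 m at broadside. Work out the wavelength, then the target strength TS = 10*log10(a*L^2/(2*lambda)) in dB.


Step 1: lambda = c/f = 1500/40100 = 0.03741 m
Step 2: TS = 10*log10(a*L^2/(2*lambda)) = 10*log10(2.37*58^2/(2*0.03741)) = 50.28

50.28 dB


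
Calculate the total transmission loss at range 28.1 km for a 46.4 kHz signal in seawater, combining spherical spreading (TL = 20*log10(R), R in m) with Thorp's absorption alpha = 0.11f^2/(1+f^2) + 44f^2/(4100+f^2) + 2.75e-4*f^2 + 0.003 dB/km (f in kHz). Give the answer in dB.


534.49 dB


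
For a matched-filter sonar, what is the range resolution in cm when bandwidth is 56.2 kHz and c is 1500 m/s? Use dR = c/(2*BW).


dR = c/(2*BW) = 1500 / (2 * 56.2e3) = 0.0133 m = 1.33 cm

1.33 cm


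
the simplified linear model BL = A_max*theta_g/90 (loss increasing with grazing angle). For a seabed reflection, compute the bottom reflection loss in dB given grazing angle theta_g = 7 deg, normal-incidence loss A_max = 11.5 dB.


BL = A_max * theta_g / 90 = 11.5 * 7 / 90 = 0.89

0.89 dB


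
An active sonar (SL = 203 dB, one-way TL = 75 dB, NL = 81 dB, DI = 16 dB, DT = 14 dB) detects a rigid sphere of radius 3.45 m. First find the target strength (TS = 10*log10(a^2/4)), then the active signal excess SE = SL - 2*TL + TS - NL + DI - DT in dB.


Step 1: TS = 10*log10(3.45^2/4) = 4.74 dB
Step 2: SE = SL - 2*TL + TS - NL + DI - DT = 203 - 2*75 + (4.74) - 81 + 16 - 14 = -21.26

-21.26 dB


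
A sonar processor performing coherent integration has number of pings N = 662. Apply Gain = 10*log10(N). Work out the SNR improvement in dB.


Gain = 10*log10(662) = 28.21

28.21 dB


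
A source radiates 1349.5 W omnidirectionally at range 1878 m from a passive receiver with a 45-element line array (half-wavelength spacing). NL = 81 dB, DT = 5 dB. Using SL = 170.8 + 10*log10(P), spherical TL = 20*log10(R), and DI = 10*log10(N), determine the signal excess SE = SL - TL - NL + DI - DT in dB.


Step 1: SL = 170.8 + 10*log10(1349.5) = 202.1 dB
Step 2: TL = 20*log10(1878) = 65.47 dB
Step 3: DI = 10*log10(45) = 16.53 dB
Step 4: SE = SL - TL - NL + DI - DT = 202.1 - 65.47 - 81 + 16.53 - 5 = 67.16

67.16 dB


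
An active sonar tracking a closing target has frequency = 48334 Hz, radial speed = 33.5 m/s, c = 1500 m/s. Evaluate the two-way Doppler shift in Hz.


2158.92 Hz


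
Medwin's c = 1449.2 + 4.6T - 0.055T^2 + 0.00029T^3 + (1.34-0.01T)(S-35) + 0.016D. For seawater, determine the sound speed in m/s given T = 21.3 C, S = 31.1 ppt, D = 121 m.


c = 1449.2 + 4.6*21.3 - 0.055*21.3^2 + 0.00029*21.3^3 + (1.34 - 0.01*21.3)*(31.1 - 35) + 0.016*121 = 1522.57

1522.57 m/s


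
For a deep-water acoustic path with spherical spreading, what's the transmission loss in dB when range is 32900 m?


90.34 dB


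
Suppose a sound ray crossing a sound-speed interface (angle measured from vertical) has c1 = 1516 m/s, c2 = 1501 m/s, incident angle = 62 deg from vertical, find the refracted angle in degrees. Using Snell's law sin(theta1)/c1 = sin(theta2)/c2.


sin(theta2) = (c2/c1)*sin(theta1) = (1501/1516)*sin(62 deg) = 0.87421
theta2 = arcsin(0.87421) = 60.95

60.95 deg


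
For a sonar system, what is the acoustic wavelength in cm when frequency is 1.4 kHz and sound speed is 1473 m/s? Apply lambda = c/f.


105.21 cm


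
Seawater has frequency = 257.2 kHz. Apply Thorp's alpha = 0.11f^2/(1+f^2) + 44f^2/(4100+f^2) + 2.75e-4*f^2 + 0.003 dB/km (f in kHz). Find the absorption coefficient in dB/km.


59.737 dB/km


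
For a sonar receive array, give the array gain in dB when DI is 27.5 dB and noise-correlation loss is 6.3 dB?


AG = DI - L_corr = 27.5 - 6.3 = 21.2

21.2 dB


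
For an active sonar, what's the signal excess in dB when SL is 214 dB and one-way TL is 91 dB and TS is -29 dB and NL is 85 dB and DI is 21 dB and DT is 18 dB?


-79 dB


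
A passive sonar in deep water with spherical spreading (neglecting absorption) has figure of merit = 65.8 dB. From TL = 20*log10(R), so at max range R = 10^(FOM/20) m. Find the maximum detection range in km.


At max range FOM = TL, so 20*log10(R) = 65.8
R = 10^(65.8/20) = 1949.84 m = 1.95 km

1.95 km


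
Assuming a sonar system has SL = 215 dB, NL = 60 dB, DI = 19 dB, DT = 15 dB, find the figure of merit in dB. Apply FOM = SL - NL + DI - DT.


159 dB


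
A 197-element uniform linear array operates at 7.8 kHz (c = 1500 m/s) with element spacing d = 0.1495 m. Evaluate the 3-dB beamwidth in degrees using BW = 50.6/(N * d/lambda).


Step 1: lambda = 1500/7800 = 0.19231 m
Step 2: d/lambda = 0.1495/0.19231 = 0.7774
Step 3: BW = 50.6/(N * d/lambda) = 50.6/(197 * 0.7774) = 0.33

0.33 deg


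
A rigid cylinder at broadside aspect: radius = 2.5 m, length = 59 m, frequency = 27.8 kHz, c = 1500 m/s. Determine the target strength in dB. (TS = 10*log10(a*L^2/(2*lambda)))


lambda = 1500/27800 = 0.05396 m
TS = 10*log10(2.5*59^2/(2*0.05396)) = 49.07

49.07 dB


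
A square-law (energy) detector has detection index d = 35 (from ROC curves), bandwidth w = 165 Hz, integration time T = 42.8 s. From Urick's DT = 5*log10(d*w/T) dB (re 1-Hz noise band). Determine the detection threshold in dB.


10.65 dB


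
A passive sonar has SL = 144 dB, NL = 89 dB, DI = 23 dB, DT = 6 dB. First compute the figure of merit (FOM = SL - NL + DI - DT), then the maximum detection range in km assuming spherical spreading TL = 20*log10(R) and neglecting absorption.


Step 1: FOM = SL - NL + DI - DT = 144 - 89 + 23 - 6 = 72 dB
Step 2: at max range FOM = TL = 20*log10(R), so R = 10^(72/20) = 3981.07 m = 3.98 km

3.98 km


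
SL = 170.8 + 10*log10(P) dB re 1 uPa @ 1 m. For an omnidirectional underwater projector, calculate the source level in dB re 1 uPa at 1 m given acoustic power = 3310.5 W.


SL = 170.8 + 10*log10(3310.5) = 170.8 + 35.2 = 206.0

206.0 dB


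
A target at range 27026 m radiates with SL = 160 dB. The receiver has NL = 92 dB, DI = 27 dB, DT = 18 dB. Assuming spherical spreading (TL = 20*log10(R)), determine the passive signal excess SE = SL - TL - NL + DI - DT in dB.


Step 1: TL = 20*log10(27026) = 88.64 dB
Step 2: SE = 160 - 88.64 - 92 + 27 - 18 = -11.64

-11.64 dB


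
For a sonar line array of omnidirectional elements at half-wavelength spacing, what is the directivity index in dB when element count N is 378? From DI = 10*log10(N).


DI = 10*log10(378) = 25.77

25.77 dB


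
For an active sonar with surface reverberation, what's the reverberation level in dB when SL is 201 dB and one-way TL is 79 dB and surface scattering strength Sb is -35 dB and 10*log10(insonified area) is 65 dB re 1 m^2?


RL = SL - 2*TL + Sb + 10*log10(A) = 201 - 2*79 + (-35) + 65 = 73

73 dB


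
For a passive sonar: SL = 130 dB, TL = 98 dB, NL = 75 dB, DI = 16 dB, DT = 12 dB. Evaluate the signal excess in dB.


SE = SL - TL - NL + DI - DT = 130 - 98 - 75 + 16 - 12 = -39

-39 dB


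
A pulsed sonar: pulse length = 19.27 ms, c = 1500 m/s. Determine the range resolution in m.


dR = c*tau/2 = 1500 * 19.27e-3 / 2 = 14.4525

14.4525 m


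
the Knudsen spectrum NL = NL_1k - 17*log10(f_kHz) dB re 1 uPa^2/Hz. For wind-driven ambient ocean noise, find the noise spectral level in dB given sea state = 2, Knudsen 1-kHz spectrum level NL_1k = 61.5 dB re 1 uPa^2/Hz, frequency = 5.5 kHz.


NL = NL_1k - 17*log10(f_kHz) = 61.5 - 17*log10(5.5) = 61.5 - (12.59) = 48.91

48.91 dB


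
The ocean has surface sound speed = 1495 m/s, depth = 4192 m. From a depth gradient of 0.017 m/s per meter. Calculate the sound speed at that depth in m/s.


c = 1495 + 0.017 * 4192 = 1566.264

1566.264 m/s


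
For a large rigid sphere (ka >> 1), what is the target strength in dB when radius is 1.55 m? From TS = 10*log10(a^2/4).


TS = 10*log10(1.55^2 / 4) = 10*log10(0.600625) = -2.21

-2.21 dB


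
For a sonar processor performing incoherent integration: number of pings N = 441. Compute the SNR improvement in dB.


Gain = 5*log10(441) = 13.22

13.22 dB


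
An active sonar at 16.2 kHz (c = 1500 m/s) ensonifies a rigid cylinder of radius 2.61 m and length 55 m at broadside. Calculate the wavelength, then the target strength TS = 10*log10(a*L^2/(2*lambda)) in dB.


Step 1: lambda = c/f = 1500/16200 = 0.09259 m
Step 2: TS = 10*log10(a*L^2/(2*lambda)) = 10*log10(2.61*55^2/(2*0.09259)) = 46.3

46.3 dB


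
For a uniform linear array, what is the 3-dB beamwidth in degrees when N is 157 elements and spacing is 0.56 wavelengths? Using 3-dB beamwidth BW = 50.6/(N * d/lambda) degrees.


BW = 50.6 / (157 * 0.56) = 50.6 / 87.92 = 0.58

0.58 deg


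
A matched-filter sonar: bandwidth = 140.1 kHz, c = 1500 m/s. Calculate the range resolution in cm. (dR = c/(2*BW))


0.54 cm


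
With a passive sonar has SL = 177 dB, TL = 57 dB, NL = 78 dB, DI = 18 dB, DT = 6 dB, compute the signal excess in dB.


SE = SL - TL - NL + DI - DT = 177 - 57 - 78 + 18 - 6 = 54

54 dB


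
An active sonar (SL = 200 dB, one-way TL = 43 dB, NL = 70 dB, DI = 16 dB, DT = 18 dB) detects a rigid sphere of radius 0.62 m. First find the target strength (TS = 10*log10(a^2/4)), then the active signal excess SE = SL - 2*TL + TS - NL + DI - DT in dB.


Step 1: TS = 10*log10(0.62^2/4) = -10.17 dB
Step 2: SE = SL - 2*TL + TS - NL + DI - DT = 200 - 2*43 + (-10.17) - 70 + 16 - 18 = 31.83

31.83 dB


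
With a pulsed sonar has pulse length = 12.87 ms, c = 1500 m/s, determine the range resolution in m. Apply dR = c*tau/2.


9.6525 m


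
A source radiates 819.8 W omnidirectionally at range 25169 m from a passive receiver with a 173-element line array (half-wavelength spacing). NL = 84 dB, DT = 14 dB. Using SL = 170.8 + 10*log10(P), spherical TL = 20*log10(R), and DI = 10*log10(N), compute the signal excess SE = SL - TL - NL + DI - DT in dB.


Step 1: SL = 170.8 + 10*log10(819.8) = 199.94 dB
Step 2: TL = 20*log10(25169) = 88.02 dB
Step 3: DI = 10*log10(173) = 22.38 dB
Step 4: SE = SL - TL - NL + DI - DT = 199.94 - 88.02 - 84 + 22.38 - 14 = 36.3

36.3 dB


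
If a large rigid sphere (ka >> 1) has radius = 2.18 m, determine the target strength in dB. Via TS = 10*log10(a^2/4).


TS = 10*log10(2.18^2 / 4) = 10*log10(1.1881) = 0.75

0.75 dB


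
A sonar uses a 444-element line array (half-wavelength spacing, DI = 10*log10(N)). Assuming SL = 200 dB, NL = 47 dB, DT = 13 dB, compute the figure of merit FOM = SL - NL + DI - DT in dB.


166.47 dB


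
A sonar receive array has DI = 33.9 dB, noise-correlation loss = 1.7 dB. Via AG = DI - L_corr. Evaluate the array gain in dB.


AG = DI - L_corr = 33.9 - 1.7 = 32.2

32.2 dB


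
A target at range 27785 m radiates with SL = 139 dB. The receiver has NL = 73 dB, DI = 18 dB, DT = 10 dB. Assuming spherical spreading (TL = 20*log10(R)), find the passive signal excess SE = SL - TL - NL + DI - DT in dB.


Step 1: TL = 20*log10(27785) = 88.88 dB
Step 2: SE = 139 - 88.88 - 73 + 18 - 10 = -14.88

-14.88 dB


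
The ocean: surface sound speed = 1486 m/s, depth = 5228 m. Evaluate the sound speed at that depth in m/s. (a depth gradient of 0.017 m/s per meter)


c = 1486 + 0.017 * 5228 = 1574.876

1574.876 m/s


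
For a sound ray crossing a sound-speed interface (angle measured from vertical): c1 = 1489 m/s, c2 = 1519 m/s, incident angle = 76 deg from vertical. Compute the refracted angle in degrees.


81.83 deg


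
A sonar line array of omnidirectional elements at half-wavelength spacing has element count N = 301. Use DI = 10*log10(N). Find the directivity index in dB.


DI = 10*log10(301) = 24.79

24.79 dB


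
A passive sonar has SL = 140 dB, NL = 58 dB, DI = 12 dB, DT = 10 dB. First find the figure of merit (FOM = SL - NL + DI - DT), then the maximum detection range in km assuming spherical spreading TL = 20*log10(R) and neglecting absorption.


Step 1: FOM = SL - NL + DI - DT = 140 - 58 + 12 - 10 = 84 dB
Step 2: at max range FOM = TL = 20*log10(R), so R = 10^(84/20) = 15848.93 m = 15.85 km

15.85 km


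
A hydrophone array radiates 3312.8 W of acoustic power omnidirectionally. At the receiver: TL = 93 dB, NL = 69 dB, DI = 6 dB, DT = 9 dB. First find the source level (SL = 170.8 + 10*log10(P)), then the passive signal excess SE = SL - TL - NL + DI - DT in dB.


Step 1: SL = 170.8 + 10*log10(3312.8) = 206.0 dB
Step 2: SE = SL - TL - NL + DI - DT = 206.0 - 93 - 69 + 6 - 9 = 41.0

41.0 dB


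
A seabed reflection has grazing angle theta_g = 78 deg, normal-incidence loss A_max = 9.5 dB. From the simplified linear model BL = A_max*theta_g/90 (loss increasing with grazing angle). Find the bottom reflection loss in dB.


BL = A_max * theta_g / 90 = 9.5 * 78 / 90 = 8.23

8.23 dB


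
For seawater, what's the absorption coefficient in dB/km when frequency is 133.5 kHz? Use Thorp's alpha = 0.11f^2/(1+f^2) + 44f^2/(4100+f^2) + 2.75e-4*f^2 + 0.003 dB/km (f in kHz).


f^2 = 17822.25
alpha = 0.11*17822.25/(1+17822.25) + 44*17822.25/(4100+17822.25) + 2.75e-4*17822.25 + 0.003 = 40.785

40.785 dB/km


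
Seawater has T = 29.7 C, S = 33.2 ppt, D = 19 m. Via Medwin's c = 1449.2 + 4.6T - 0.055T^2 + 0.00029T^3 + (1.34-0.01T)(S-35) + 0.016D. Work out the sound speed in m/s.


c = 1449.2 + 4.6*29.7 - 0.055*29.7^2 + 0.00029*29.7^3 + (1.34 - 0.01*29.7)*(33.2 - 35) + 0.016*19 = 1543.33

1543.33 m/s


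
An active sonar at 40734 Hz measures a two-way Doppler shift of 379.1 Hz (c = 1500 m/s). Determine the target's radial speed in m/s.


From fd = 2*f*v/c, v = c*fd/(2*f) = 1500 * 379.1 / (2*40734) = 6.98

6.98 m/s


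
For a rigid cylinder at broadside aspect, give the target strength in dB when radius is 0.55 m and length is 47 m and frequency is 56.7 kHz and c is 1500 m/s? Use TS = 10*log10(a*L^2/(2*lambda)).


lambda = 1500/56700 = 0.02646 m
TS = 10*log10(0.55*47^2/(2*0.02646)) = 43.61

43.61 dB


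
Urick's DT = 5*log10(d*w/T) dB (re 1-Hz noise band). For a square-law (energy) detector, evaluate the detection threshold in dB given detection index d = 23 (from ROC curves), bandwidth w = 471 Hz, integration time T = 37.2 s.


12.32 dB


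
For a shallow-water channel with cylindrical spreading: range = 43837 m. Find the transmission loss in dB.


TL = 10*log10(43837) = 46.42

46.42 dB


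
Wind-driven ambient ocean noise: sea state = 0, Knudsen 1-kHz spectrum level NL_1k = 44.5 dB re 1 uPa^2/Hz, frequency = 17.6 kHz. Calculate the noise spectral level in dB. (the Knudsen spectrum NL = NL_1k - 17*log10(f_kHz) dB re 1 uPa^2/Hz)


NL = NL_1k - 17*log10(f_kHz) = 44.5 - 17*log10(17.6) = 44.5 - (21.17) = 23.33

23.33 dB


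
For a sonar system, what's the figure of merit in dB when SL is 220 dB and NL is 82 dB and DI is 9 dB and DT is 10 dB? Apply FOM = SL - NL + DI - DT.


FOM = SL - NL + DI - DT = 220 - 82 + 9 - 10 = 137

137 dB


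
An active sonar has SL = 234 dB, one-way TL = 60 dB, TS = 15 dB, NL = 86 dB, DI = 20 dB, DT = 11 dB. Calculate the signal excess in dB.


SE = SL - 2*TL + TS - NL + DI - DT = 234 - 2*60 + (15) - 86 + 20 - 11 = 52

52 dB


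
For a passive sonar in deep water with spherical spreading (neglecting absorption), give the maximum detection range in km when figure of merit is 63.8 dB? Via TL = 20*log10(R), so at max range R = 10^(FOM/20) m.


At max range FOM = TL, so 20*log10(R) = 63.8
R = 10^(63.8/20) = 1548.82 m = 1.55 km

1.55 km


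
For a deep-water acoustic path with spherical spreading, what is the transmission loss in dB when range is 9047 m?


TL = 20*log10(9047) = 79.13

79.13 dB


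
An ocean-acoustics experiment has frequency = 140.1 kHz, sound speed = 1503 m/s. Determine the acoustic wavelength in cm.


lambda = c/f = 1503 / 140100 = 0.0107 m = 1.07 cm

1.07 cm


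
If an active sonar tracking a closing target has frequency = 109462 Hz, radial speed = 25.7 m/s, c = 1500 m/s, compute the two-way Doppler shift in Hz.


fd = 2*f*v/c = 2 * 109462 * 25.7 / 1500 = 3750.9

3750.9 Hz


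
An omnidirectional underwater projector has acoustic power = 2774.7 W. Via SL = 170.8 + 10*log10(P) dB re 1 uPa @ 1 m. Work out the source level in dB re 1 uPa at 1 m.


SL = 170.8 + 10*log10(2774.7) = 170.8 + 34.43 = 205.23

205.23 dB


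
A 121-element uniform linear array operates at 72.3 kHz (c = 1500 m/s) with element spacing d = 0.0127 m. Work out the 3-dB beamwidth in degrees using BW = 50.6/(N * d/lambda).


0.68 deg


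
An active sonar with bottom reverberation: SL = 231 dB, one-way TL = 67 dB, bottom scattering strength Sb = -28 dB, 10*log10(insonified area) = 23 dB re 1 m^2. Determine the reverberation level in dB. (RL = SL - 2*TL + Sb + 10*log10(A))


92 dB


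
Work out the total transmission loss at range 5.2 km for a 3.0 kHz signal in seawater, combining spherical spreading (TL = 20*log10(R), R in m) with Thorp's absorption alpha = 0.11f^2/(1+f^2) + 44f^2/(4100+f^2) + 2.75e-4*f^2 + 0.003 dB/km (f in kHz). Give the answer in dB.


Step 1 (Thorp): alpha = 0.11*9.0/(1+9.0) + 44*9.0/(4100+9.0) + 2.75e-4*9.0 + 0.003 = 0.2008 dB/km
Step 2: TL_spread = 20*log10(5200) = 74.32 dB
Step 3: TL_abs = alpha*R = 0.2008 * 5.2 = 1.04 dB
Step 4: TL_total = 74.32 + 1.04 = 75.36

75.36 dB


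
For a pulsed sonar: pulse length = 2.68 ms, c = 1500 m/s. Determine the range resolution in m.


dR = c*tau/2 = 1500 * 2.68e-3 / 2 = 2.01

2.01 m


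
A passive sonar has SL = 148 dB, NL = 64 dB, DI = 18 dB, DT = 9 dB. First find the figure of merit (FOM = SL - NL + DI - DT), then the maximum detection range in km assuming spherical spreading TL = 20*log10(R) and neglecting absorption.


Step 1: FOM = SL - NL + DI - DT = 148 - 64 + 18 - 9 = 93 dB
Step 2: at max range FOM = TL = 20*log10(R), so R = 10^(93/20) = 44668.36 m = 44.67 km

44.67 km


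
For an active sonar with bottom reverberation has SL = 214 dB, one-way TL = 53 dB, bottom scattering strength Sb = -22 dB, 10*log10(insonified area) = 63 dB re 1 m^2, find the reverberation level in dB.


RL = SL - 2*TL + Sb + 10*log10(A) = 214 - 2*53 + (-22) + 63 = 149

149 dB


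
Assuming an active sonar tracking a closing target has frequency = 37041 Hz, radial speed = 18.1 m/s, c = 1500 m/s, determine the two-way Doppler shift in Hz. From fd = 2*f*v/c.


893.92 Hz


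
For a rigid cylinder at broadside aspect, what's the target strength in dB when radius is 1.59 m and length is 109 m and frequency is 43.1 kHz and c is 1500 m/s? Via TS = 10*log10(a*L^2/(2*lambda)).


54.34 dB


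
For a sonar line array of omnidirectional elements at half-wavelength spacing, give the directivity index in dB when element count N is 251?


DI = 10*log10(251) = 24.0

24.0 dB


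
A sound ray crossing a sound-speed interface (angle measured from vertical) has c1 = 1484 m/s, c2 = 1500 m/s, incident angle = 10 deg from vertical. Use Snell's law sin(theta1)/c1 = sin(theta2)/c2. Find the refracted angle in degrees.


sin(theta2) = (c2/c1)*sin(theta1) = (1500/1484)*sin(10 deg) = 0.17552
theta2 = arcsin(0.17552) = 10.11

10.11 deg


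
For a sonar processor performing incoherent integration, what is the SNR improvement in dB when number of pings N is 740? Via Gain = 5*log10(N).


Gain = 5*log10(740) = 14.35

14.35 dB


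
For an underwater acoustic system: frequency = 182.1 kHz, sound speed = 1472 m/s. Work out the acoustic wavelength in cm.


lambda = c/f = 1472 / 182100 = 0.0081 m = 0.81 cm

0.81 cm


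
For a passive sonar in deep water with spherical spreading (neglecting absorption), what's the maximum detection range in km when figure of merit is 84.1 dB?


At max range FOM = TL, so 20*log10(R) = 84.1
R = 10^(84.1/20) = 16032.45 m = 16.03 km

16.03 km


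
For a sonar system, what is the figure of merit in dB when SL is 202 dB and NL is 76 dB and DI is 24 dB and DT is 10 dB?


FOM = SL - NL + DI - DT = 202 - 76 + 24 - 10 = 140

140 dB


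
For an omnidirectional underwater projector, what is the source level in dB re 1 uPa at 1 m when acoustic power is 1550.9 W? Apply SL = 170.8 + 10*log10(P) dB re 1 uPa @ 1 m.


SL = 170.8 + 10*log10(1550.9) = 170.8 + 31.91 = 202.71

202.71 dB


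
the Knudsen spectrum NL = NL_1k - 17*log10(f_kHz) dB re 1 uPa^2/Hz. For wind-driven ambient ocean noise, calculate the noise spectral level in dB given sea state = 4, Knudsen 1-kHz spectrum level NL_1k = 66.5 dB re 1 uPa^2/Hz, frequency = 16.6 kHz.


NL = NL_1k - 17*log10(f_kHz) = 66.5 - 17*log10(16.6) = 66.5 - (20.74) = 45.76

45.76 dB


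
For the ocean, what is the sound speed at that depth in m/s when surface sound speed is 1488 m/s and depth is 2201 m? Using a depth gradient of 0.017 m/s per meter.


c = 1488 + 0.017 * 2201 = 1525.417

1525.417 m/s


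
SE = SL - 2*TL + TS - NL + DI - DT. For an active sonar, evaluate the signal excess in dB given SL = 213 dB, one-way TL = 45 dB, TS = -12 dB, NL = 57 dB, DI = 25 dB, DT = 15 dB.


SE = SL - 2*TL + TS - NL + DI - DT = 213 - 2*45 + (-12) - 57 + 25 - 15 = 64

64 dB


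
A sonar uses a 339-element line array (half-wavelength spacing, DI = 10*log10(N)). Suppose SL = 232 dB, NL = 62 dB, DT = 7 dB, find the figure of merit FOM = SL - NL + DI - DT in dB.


Step 1: DI = 10*log10(339) = 25.3 dB
Step 2: FOM = SL - NL + DI - DT = 232 - 62 + 25.3 - 7 = 188.3

188.3 dB


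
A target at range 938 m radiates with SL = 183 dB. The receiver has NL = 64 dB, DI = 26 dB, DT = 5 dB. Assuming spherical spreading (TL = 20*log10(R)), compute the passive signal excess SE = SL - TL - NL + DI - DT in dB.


80.56 dB


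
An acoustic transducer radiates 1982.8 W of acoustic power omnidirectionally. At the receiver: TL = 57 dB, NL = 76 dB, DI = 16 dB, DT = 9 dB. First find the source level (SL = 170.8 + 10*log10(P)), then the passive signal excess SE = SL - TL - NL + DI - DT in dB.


Step 1: SL = 170.8 + 10*log10(1982.8) = 203.77 dB
Step 2: SE = SL - TL - NL + DI - DT = 203.77 - 57 - 76 + 16 - 9 = 77.77

77.77 dB


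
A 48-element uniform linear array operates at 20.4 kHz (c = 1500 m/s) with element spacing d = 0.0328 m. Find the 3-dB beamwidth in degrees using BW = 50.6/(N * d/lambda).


Step 1: lambda = 1500/20400 = 0.07353 m
Step 2: d/lambda = 0.0328/0.07353 = 0.4461
Step 3: BW = 50.6/(N * d/lambda) = 50.6/(48 * 0.4461) = 2.36

2.36 deg


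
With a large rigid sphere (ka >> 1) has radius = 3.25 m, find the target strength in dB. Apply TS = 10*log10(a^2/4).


TS = 10*log10(3.25^2 / 4) = 10*log10(2.640625) = 4.22

4.22 dB


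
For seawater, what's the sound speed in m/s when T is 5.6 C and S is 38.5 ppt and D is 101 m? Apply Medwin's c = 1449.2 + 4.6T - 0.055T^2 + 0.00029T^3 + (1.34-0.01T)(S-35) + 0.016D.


c = 1449.2 + 4.6*5.6 - 0.055*5.6^2 + 0.00029*5.6^3 + (1.34 - 0.01*5.6)*(38.5 - 35) + 0.016*101 = 1479.4

1479.4 m/s


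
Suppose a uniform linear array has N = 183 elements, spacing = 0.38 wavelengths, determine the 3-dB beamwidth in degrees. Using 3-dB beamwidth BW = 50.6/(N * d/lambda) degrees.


0.73 deg


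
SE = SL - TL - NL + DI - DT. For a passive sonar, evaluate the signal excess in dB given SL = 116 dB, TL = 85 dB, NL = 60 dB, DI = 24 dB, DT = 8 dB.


-13 dB


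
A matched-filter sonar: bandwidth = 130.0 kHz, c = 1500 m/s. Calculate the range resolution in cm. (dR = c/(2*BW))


dR = c/(2*BW) = 1500 / (2 * 130.0e3) = 0.0058 m = 0.58 cm

0.58 cm


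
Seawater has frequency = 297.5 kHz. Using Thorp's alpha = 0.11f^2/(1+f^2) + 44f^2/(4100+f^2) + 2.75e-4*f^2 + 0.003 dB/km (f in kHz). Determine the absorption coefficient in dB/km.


f^2 = 88506.25
alpha = 0.11*88506.25/(1+88506.25) + 44*88506.25/(4100+88506.25) + 2.75e-4*88506.25 + 0.003 = 66.504

66.504 dB/km


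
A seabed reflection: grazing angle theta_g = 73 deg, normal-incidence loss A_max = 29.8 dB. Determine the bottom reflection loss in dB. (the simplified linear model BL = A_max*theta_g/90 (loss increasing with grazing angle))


24.17 dB


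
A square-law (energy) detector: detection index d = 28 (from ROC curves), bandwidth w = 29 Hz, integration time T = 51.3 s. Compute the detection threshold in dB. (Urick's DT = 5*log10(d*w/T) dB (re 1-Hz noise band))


6.0 dB


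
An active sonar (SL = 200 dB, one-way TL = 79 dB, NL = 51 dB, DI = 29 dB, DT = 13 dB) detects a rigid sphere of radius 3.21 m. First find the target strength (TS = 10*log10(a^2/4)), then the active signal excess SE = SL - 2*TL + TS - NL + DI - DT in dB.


Step 1: TS = 10*log10(3.21^2/4) = 4.11 dB
Step 2: SE = SL - 2*TL + TS - NL + DI - DT = 200 - 2*79 + (4.11) - 51 + 29 - 13 = 11.11

11.11 dB


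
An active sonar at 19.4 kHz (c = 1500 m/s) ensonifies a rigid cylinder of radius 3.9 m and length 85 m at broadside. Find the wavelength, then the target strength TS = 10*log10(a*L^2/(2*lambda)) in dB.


Step 1: lambda = c/f = 1500/19400 = 0.07732 m
Step 2: TS = 10*log10(a*L^2/(2*lambda)) = 10*log10(3.9*85^2/(2*0.07732)) = 52.61

52.61 dB


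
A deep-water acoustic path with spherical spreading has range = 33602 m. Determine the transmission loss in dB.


TL = 20*log10(33602) = 90.53

90.53 dB


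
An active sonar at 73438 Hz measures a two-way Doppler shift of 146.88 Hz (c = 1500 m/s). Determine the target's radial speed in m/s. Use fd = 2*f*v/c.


From fd = 2*f*v/c, v = c*fd/(2*f) = 1500 * 146.88 / (2*73438) = 1.5

1.5 m/s


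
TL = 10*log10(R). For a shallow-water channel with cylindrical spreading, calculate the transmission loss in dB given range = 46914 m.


TL = 10*log10(46914) = 46.71

46.71 dB


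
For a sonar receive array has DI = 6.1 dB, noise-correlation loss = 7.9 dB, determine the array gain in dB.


AG = DI - L_corr = 6.1 - 7.9 = -1.8

-1.8 dB


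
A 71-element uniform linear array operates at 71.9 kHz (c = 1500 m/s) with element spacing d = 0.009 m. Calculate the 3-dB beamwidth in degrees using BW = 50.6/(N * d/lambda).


1.65 deg


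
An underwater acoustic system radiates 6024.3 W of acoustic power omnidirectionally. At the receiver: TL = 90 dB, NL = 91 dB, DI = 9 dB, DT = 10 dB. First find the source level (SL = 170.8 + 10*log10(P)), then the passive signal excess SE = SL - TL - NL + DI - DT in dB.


Step 1: SL = 170.8 + 10*log10(6024.3) = 208.6 dB
Step 2: SE = SL - TL - NL + DI - DT = 208.6 - 90 - 91 + 9 - 10 = 26.6

26.6 dB


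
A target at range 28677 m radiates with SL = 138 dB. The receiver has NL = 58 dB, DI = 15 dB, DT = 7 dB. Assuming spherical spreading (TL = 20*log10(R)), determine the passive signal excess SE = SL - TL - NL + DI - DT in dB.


-1.15 dB


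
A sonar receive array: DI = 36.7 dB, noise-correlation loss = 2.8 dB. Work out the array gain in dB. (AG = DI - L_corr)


AG = DI - L_corr = 36.7 - 2.8 = 33.9

33.9 dB


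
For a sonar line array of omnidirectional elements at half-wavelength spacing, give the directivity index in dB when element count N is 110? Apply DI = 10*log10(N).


DI = 10*log10(110) = 20.41

20.41 dB


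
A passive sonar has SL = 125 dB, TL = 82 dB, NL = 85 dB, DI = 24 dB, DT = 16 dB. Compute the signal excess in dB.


-34 dB


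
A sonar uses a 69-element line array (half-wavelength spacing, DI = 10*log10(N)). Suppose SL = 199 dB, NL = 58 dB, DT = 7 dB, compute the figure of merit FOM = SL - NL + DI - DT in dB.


Step 1: DI = 10*log10(69) = 18.39 dB
Step 2: FOM = SL - NL + DI - DT = 199 - 58 + 18.39 - 7 = 152.39

152.39 dB


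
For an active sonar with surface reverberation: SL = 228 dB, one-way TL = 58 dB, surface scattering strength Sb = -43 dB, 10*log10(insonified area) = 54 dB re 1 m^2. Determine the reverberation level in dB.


RL = SL - 2*TL + Sb + 10*log10(A) = 228 - 2*58 + (-43) + 54 = 123

123 dB


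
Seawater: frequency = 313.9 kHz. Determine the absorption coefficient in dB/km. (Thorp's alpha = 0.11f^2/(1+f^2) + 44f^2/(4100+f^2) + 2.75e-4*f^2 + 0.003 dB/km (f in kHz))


f^2 = 98533.21
alpha = 0.11*98533.21/(1+98533.21) + 44*98533.21/(4100+98533.21) + 2.75e-4*98533.21 + 0.003 = 69.452

69.452 dB/km


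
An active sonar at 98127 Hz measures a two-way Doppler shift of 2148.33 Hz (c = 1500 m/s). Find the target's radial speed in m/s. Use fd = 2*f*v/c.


16.42 m/s


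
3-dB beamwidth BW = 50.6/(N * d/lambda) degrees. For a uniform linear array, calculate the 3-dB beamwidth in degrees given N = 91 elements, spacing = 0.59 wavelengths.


BW = 50.6 / (91 * 0.59) = 50.6 / 53.69 = 0.94

0.94 deg


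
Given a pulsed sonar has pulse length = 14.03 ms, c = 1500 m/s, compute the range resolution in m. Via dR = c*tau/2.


dR = c*tau/2 = 1500 * 14.03e-3 / 2 = 10.5225

10.5225 m


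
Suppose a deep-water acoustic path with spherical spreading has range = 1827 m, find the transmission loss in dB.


65.23 dB


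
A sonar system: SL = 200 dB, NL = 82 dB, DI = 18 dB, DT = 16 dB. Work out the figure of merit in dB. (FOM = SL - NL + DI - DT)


120 dB


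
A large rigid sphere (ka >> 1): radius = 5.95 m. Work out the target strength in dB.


9.47 dB


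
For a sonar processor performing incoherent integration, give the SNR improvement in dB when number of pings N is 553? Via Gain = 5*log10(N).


13.71 dB


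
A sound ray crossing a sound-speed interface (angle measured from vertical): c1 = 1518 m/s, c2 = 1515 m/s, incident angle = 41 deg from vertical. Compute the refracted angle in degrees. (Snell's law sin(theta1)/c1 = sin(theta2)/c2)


40.9 deg


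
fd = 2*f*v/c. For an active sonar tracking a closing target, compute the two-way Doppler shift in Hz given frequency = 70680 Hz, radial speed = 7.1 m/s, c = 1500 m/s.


fd = 2*f*v/c = 2 * 70680 * 7.1 / 1500 = 669.1

669.1 Hz


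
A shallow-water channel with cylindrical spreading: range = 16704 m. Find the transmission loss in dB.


TL = 10*log10(16704) = 42.23

42.23 dB


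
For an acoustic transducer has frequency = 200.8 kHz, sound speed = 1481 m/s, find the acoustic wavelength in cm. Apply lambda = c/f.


0.74 cm


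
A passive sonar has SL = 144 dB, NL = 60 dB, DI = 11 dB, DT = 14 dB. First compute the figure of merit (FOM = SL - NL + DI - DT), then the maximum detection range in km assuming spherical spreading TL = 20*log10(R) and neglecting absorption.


Step 1: FOM = SL - NL + DI - DT = 144 - 60 + 11 - 14 = 81 dB
Step 2: at max range FOM = TL = 20*log10(R), so R = 10^(81/20) = 11220.18 m = 11.22 km

11.22 km


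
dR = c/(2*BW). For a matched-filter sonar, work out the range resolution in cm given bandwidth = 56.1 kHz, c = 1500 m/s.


dR = c/(2*BW) = 1500 / (2 * 56.1e3) = 0.0134 m = 1.34 cm

1.34 cm


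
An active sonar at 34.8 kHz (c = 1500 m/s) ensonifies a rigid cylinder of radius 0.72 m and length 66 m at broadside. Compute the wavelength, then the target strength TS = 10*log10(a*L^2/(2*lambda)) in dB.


Step 1: lambda = c/f = 1500/34800 = 0.0431 m
Step 2: TS = 10*log10(a*L^2/(2*lambda)) = 10*log10(0.72*66^2/(2*0.0431)) = 45.61

45.61 dB


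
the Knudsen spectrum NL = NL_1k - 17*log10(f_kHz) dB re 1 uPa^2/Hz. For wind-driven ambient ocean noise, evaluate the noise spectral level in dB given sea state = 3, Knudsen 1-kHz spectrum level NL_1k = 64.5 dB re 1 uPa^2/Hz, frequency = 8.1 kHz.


NL = NL_1k - 17*log10(f_kHz) = 64.5 - 17*log10(8.1) = 64.5 - (15.44) = 49.06

49.06 dB


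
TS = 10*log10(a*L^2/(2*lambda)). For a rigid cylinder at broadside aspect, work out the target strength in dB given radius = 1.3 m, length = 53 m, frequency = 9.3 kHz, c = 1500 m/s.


40.54 dB


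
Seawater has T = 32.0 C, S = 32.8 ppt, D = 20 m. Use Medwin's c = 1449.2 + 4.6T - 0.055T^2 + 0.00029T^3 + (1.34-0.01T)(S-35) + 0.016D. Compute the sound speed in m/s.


c = 1449.2 + 4.6*32.0 - 0.055*32.0^2 + 0.00029*32.0^3 + (1.34 - 0.01*32.0)*(32.8 - 35) + 0.016*20 = 1547.66

1547.66 m/s


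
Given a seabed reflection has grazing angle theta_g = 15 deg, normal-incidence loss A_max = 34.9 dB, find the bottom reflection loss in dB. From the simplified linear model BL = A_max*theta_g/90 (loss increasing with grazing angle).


BL = A_max * theta_g / 90 = 34.9 * 15 / 90 = 5.82

5.82 dB


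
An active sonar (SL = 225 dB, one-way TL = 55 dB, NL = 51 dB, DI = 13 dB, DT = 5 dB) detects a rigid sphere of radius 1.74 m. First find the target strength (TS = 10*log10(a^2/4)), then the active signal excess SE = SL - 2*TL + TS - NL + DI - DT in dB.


Step 1: TS = 10*log10(1.74^2/4) = -1.21 dB
Step 2: SE = SL - 2*TL + TS - NL + DI - DT = 225 - 2*55 + (-1.21) - 51 + 13 - 5 = 70.79

70.79 dB


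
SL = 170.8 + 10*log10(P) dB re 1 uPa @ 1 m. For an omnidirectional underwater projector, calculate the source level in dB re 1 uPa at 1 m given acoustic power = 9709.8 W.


SL = 170.8 + 10*log10(9709.8) = 170.8 + 39.87 = 210.67

210.67 dB


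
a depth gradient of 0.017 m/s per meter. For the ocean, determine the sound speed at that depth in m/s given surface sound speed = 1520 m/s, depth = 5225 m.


1608.825 m/s


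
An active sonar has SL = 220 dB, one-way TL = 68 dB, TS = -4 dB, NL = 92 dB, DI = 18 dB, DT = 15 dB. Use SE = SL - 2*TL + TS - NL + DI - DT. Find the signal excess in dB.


-9 dB
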